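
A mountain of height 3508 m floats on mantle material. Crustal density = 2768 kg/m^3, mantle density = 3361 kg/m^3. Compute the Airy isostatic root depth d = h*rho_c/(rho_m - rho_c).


rho_m - rho_c = 3361 - 2768 = 593
d = 3508 * 2768 / 593
= 9710144 / 593
= 16374.61 m

16374.61


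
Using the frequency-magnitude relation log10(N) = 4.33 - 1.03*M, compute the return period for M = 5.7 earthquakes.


log10(N) = 4.33 - 1.03*5.7 = -1.541
N = 10^-1.541 = 0.028774
T = 1/N = 1/0.028774 = 34.7536 years

34.7536


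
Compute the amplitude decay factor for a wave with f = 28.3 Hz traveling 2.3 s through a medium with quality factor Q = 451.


pi*f*t/Q = pi*28.3*2.3/451 = 0.453406
A/A0 = exp(-0.453406) = 0.63546

0.63546


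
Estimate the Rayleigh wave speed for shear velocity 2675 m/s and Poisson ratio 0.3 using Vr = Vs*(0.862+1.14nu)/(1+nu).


Numerator factor = 0.862 + 1.14*0.3 = 1.204
Denominator = 1 + 0.3 = 1.3
Vr = 2675 * 1.204 / 1.3 = 2477.46 m/s

2477.46


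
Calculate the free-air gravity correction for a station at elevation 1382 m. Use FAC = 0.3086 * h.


FAC = 0.3086 * h
= 0.3086 * 1382
= 426.4852 mGal

426.4852


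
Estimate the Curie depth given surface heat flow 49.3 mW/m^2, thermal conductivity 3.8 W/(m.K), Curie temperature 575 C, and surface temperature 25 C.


T_Curie - T_surf = 575 - 25 = 550 C
Convert q to W/m^2: 49.3 mW/m^2 = 0.0493 W/m^2
d = 550 * 3.8 / 0.0493 = 42393.51 m

42393.51


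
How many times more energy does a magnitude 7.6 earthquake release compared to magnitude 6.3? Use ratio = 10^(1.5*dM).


M2 - M1 = 7.6 - 6.3 = 1.3
1.5 * 1.3 = 1.95
ratio = 10^1.95 = 89.13

89.13


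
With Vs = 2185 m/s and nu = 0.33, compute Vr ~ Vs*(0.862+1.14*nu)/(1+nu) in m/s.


Numerator factor = 0.862 + 1.14*0.33 = 1.2382
Denominator = 1 + 0.33 = 1.33
Vr = 2185 * 1.2382 / 1.33 = 2034.19 m/s

2034.19


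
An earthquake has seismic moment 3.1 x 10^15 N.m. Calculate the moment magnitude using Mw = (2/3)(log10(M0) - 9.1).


log10(M0) = log10(3.1 x 10^15) = 15.4914
Mw = 2/3 * (15.4914 - 9.1)
= 2/3 * 6.3914
= 4.26

4.26


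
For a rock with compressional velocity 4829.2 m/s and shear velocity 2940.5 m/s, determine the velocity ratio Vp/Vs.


Vp/Vs = 4829.2 / 2940.5
= 1.6423

1.6423


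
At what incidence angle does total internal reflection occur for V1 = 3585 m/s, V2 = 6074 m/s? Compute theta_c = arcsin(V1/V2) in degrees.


V1/V2 = 3585/6074 = 0.590221
theta_c = arcsin(0.590221) = 36.1727 degrees

36.1727


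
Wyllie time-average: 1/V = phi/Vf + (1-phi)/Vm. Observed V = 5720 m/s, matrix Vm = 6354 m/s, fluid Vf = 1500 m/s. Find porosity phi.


1/V - 1/Vm = 1/5720 - 1/6354 = 1.744e-05
1/Vf - 1/Vm = 1/1500 - 1/6354 = 0.00050929
phi = 1.744e-05 / 0.00050929 = 0.0343

0.0343


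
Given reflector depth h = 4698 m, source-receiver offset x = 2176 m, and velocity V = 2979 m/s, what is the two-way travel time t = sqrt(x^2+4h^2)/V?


x^2 + 4h^2 = 2176^2 + 4*4698^2 = 4734976 + 88284816 = 93019792
sqrt(93019792) = 9644.6769
t = 9644.6769 / 2979 = 3.2376 s

3.2376


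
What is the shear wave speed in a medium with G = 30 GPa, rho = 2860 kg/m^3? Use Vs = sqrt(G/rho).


Convert G to Pa: G = 30e9 Pa
Compute G/rho = 30e9 / 2860 = 10489510.4895
Vs = sqrt(10489510.4895) = 3238.75 m/s

3238.75


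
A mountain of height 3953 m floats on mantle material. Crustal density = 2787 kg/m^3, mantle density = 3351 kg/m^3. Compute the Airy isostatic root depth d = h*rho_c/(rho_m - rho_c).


rho_m - rho_c = 3351 - 2787 = 564
d = 3953 * 2787 / 564
= 11017011 / 564
= 19533.71 m

19533.71


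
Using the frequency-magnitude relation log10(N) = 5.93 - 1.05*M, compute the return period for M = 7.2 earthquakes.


log10(N) = 5.93 - 1.05*7.2 = -1.63
N = 10^-1.63 = 0.023442
T = 1/N = 1/0.023442 = 42.658 years

42.658


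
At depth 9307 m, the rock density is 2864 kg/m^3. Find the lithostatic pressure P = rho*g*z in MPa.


P = rho * g * z / 1e6
= 2864 * 9.81 * 9307 / 1e6
= 261487982.88 / 1e6
= 261.488 MPa

261.488


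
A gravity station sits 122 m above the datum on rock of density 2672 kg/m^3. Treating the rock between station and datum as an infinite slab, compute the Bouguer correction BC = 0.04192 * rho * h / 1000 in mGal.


BC = 0.04192 * rho * h / 1000
= 0.04192 * 2672 * 122 / 1000
= 13.6652 mGal

13.6652


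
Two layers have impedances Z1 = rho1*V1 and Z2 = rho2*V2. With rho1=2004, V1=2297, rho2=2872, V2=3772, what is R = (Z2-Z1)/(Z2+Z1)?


Z1 = 2004 * 2297 = 4603188
Z2 = 2872 * 3772 = 10833184
R = (10833184 - 4603188) / (10833184 + 4603188) = 6229996 / 15436372 = 0.4036

0.4036


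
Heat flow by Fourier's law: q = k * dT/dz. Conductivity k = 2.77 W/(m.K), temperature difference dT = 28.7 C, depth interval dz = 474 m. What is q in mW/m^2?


q = k * dT / dz * 1000
= 2.77 * 28.7 / 474 * 1000
= 0.167719 * 1000
= 167.7194 mW/m^2

167.7194


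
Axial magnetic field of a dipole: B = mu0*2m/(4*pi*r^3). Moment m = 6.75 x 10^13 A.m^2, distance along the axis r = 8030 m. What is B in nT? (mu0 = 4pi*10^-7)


m = 6.75 x 10^13 = 67500000000000 A.m^2
2m = 135000000000000 A.m^2
r^3 = 8030^3 = 517781627000
B = (4pi*10^-7) * 135000000000000 / (4*pi * 517781627000) * 1e9
= 169646003.293849 / 6506635822187.88 * 1e9
= 26072.7675 nT

26072.7675


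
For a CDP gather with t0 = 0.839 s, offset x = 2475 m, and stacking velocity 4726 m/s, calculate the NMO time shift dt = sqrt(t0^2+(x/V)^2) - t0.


x/Vnmo = 2475/4726 = 0.523699
(x/Vnmo)^2 = 0.27426
t0^2 = 0.703921
sqrt(0.703921 + 0.27426) = 0.98903
dt = 0.98903 - 0.839 = 0.15003

0.15003


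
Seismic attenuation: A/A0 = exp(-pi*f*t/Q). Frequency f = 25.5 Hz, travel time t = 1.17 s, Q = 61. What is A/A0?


pi*f*t/Q = pi*25.5*1.17/61 = 1.536548
A/A0 = exp(-1.536548) = 0.215122

0.215122


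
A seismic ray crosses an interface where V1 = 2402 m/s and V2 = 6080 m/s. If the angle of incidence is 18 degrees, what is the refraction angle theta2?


sin(theta1) = sin(18 deg) = 0.309017
sin(theta2) = V2/V1 * sin(theta1) = 6080/2402 * 0.309017 = 0.782191
theta2 = arcsin(0.782191) = 51.4616 degrees

51.4616


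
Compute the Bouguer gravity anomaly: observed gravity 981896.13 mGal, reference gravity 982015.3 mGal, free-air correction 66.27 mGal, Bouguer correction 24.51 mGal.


BA = g_obs - g_ref + FAC - BC
= 981896.13 - 982015.3 + 66.27 - 24.51
= -77.41 mGal

-77.41


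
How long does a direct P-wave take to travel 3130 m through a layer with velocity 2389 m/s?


t = x / V
= 3130 / 2389
= 1.3102 s

1.3102


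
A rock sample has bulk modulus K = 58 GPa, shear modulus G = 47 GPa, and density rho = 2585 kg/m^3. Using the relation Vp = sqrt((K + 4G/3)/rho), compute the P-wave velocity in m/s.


First compute the effective modulus:
K + 4G/3 = 58e9 + 4*47e9/3 = 120666666666.67 Pa
Then divide by density:
120666666666.67 / 2585 = 46679561.5732 Pa/(kg/m^3)
Take the square root:
Vp = sqrt(46679561.5732) = 6832.24 m/s

6832.24


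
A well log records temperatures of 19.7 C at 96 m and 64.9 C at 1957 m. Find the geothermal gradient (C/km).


dT = 64.9 - 19.7 = 45.2 C
dz = 1957 - 96 = 1861 m
gradient = dT/dz * 1000 = 45.2/1861 * 1000 = 24.288 C/km

24.288


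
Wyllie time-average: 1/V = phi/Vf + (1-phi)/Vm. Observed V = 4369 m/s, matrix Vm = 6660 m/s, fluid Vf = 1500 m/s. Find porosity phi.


1/V - 1/Vm = 1/4369 - 1/6660 = 7.874e-05
1/Vf - 1/Vm = 1/1500 - 1/6660 = 0.00051652
phi = 7.874e-05 / 0.00051652 = 0.1524

0.1524


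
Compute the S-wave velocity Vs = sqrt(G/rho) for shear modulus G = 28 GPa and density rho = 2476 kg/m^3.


Convert G to Pa: G = 28e9 Pa
Compute G/rho = 28e9 / 2476 = 11308562.1971
Vs = sqrt(11308562.1971) = 3362.82 m/s

3362.82


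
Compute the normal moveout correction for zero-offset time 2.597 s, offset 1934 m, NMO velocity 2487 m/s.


x/Vnmo = 1934/2487 = 0.777644
(x/Vnmo)^2 = 0.60473
t0^2 = 6.744409
sqrt(6.744409 + 0.60473) = 2.71093
dt = 2.71093 - 2.597 = 0.11393

0.11393


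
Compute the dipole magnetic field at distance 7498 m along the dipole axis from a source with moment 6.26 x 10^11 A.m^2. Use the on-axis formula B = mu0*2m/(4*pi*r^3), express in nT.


m = 6.26 x 10^11 = 626000000000 A.m^2
2m = 1252000000000 A.m^2
r^3 = 7498^3 = 421537589992
B = (4pi*10^-7) * 1252000000000 / (4*pi * 421537589992) * 1e9
= 1573309.600918 / 5297197583723.25 * 1e9
= 297.0079 nT

297.0079


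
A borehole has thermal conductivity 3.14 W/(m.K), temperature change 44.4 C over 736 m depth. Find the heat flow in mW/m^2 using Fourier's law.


q = k * dT / dz * 1000
= 3.14 * 44.4 / 736 * 1000
= 0.189424 * 1000
= 189.4239 mW/m^2

189.4239


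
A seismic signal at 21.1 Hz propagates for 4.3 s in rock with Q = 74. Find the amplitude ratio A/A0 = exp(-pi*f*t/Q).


pi*f*t/Q = pi*21.1*4.3/74 = 3.851847
A/A0 = exp(-3.851847) = 0.02124

0.02124


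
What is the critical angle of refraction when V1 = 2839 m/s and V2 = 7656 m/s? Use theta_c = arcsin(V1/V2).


V1/V2 = 2839/7656 = 0.37082
theta_c = arcsin(0.37082) = 21.7662 degrees

21.7662


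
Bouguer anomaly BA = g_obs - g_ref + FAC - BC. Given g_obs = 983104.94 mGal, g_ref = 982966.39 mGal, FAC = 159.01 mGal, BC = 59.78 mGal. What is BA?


BA = g_obs - g_ref + FAC - BC
= 983104.94 - 982966.39 + 159.01 - 59.78
= 237.78 mGal

237.78


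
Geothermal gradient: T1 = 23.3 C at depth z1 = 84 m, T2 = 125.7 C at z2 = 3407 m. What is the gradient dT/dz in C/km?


dT = 125.7 - 23.3 = 102.4 C
dz = 3407 - 84 = 3323 m
gradient = dT/dz * 1000 = 102.4/3323 * 1000 = 30.8155 C/km

30.8155


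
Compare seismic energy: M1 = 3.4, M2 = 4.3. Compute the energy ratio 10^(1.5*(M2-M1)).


M2 - M1 = 4.3 - 3.4 = 0.9
1.5 * 0.9 = 1.35
ratio = 10^1.35 = 22.39

22.39


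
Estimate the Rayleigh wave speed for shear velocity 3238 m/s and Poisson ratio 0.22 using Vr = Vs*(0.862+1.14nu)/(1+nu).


Numerator factor = 0.862 + 1.14*0.22 = 1.1128
Denominator = 1 + 0.22 = 1.22
Vr = 3238 * 1.1128 / 1.22 = 2953.48 m/s

2953.48


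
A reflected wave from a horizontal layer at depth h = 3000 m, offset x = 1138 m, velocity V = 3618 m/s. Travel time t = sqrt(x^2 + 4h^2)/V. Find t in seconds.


x^2 + 4h^2 = 1138^2 + 4*3000^2 = 1295044 + 36000000 = 37295044
sqrt(37295044) = 6106.9668
t = 6106.9668 / 3618 = 1.6879 s

1.6879


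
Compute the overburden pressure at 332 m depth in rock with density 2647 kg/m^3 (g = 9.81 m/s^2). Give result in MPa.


P = rho * g * z / 1e6
= 2647 * 9.81 * 332 / 1e6
= 8621067.24 / 1e6
= 8.6211 MPa

8.6211


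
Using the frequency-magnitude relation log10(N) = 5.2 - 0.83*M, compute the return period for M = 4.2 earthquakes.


log10(N) = 5.2 - 0.83*4.2 = 1.714
N = 10^1.714 = 51.760683
T = 1/N = 1/51.760683 = 0.0193 years

0.0193


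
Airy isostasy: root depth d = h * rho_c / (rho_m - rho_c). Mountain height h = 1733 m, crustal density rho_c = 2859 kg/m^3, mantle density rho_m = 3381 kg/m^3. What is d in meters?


rho_m - rho_c = 3381 - 2859 = 522
d = 1733 * 2859 / 522
= 4954647 / 522
= 9491.66 m

9491.66


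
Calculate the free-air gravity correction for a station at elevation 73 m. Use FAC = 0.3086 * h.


FAC = 0.3086 * h
= 0.3086 * 73
= 22.5278 mGal

22.5278


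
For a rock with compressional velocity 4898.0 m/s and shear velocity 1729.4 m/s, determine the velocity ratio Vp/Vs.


Vp/Vs = 4898.0 / 1729.4
= 2.8322

2.8322


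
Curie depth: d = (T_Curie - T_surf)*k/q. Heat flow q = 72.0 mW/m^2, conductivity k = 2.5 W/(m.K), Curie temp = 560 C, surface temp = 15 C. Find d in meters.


T_Curie - T_surf = 560 - 15 = 545 C
Convert q to W/m^2: 72.0 mW/m^2 = 0.072 W/m^2
d = 545 * 2.5 / 0.072 = 18923.61 m

18923.61


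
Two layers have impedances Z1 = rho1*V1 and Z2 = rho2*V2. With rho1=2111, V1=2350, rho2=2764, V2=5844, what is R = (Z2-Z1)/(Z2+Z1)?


Z1 = 2111 * 2350 = 4960850
Z2 = 2764 * 5844 = 16152816
R = (16152816 - 4960850) / (16152816 + 4960850) = 11191966 / 21113666 = 0.5301

0.5301


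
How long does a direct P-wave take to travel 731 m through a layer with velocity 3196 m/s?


t = x / V
= 731 / 3196
= 0.2287 s

0.2287


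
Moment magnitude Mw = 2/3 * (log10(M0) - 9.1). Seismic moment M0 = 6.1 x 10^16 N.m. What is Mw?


log10(M0) = log10(6.1 x 10^16) = 16.7853
Mw = 2/3 * (16.7853 - 9.1)
= 2/3 * 7.6853
= 5.12

5.12


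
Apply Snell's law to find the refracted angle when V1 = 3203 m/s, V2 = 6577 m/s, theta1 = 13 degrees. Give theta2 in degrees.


sin(theta1) = sin(13 deg) = 0.224951
sin(theta2) = V2/V1 * sin(theta1) = 6577/3203 * 0.224951 = 0.461912
theta2 = arcsin(0.461912) = 27.5105 degrees

27.5105


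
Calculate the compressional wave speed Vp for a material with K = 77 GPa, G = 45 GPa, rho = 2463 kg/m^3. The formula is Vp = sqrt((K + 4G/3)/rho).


First compute the effective modulus:
K + 4G/3 = 77e9 + 4*45e9/3 = 137000000000.0 Pa
Then divide by density:
137000000000.0 / 2463 = 55623223.7109 Pa/(kg/m^3)
Take the square root:
Vp = sqrt(55623223.7109) = 7458.1 m/s

7458.1


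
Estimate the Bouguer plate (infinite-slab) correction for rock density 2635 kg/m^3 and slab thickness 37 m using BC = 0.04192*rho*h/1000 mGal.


BC = 0.04192 * rho * h / 1000
= 0.04192 * 2635 * 37 / 1000
= 4.087 mGal

4.087


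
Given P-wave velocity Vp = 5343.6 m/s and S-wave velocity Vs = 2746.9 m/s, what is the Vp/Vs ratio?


Vp/Vs = 5343.6 / 2746.9
= 1.9453

1.9453


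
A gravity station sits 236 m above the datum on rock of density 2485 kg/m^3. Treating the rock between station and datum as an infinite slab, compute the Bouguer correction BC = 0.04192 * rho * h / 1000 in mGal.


BC = 0.04192 * rho * h / 1000
= 0.04192 * 2485 * 236 / 1000
= 24.5844 mGal

24.5844


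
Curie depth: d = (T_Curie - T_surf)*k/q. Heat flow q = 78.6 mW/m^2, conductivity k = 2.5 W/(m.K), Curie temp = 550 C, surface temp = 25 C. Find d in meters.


T_Curie - T_surf = 550 - 25 = 525 C
Convert q to W/m^2: 78.6 mW/m^2 = 0.0786 W/m^2
d = 525 * 2.5 / 0.0786 = 16698.47 m

16698.47


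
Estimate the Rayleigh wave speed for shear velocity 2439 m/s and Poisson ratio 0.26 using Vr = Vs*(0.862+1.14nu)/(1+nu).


Numerator factor = 0.862 + 1.14*0.26 = 1.1584
Denominator = 1 + 0.26 = 1.26
Vr = 2439 * 1.1584 / 1.26 = 2242.33 m/s

2242.33


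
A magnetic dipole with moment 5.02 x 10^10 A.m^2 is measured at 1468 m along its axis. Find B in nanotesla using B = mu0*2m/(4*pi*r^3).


m = 5.02 x 10^10 = 50200000000 A.m^2
2m = 100400000000 A.m^2
r^3 = 1468^3 = 3163575232
B = (4pi*10^-7) * 100400000000 / (4*pi * 3163575232) * 1e9
= 126166.360968 / 39754658831.72 * 1e9
= 3173.6245 nT

3173.6245


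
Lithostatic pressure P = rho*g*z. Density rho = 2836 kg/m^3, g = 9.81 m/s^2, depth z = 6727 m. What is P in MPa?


P = rho * g * z / 1e6
= 2836 * 9.81 * 6727 / 1e6
= 187152943.32 / 1e6
= 187.1529 MPa

187.1529


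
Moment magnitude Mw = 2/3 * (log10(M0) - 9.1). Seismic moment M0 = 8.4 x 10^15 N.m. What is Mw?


log10(M0) = log10(8.4 x 10^15) = 15.9243
Mw = 2/3 * (15.9243 - 9.1)
= 2/3 * 6.8243
= 4.55

4.55


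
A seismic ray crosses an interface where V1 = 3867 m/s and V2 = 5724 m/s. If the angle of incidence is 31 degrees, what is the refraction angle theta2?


sin(theta1) = sin(31 deg) = 0.515038
sin(theta2) = V2/V1 * sin(theta1) = 5724/3867 * 0.515038 = 0.762368
theta2 = arcsin(0.762368) = 49.6734 degrees

49.6734


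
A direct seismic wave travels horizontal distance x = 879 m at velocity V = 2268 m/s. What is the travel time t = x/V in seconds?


t = x / V
= 879 / 2268
= 0.3876 s

0.3876


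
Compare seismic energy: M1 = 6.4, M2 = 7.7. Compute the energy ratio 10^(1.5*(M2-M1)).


M2 - M1 = 7.7 - 6.4 = 1.3
1.5 * 1.3 = 1.95
ratio = 10^1.95 = 89.13

89.13


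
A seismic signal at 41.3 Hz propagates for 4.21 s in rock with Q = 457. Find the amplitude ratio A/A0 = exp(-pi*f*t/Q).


pi*f*t/Q = pi*41.3*4.21/457 = 1.195269
A/A0 = exp(-1.195269) = 0.302622

0.302622


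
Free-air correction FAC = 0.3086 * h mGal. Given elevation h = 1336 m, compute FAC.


FAC = 0.3086 * h
= 0.3086 * 1336
= 412.2896 mGal

412.2896


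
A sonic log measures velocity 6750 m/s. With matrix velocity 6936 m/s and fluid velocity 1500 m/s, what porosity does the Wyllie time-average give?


1/V - 1/Vm = 1/6750 - 1/6936 = 3.97e-06
1/Vf - 1/Vm = 1/1500 - 1/6936 = 0.00052249
phi = 3.97e-06 / 0.00052249 = 0.0076

0.0076


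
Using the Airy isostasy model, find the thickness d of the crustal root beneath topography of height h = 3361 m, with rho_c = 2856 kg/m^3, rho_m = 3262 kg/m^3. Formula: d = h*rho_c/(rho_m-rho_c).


rho_m - rho_c = 3262 - 2856 = 406
d = 3361 * 2856 / 406
= 9599016 / 406
= 23642.9 m

23642.9


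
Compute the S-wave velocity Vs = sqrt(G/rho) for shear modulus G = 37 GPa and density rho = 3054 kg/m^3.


Convert G to Pa: G = 37e9 Pa
Compute G/rho = 37e9 / 3054 = 12115258.6771
Vs = sqrt(12115258.6771) = 3480.7 m/s

3480.7


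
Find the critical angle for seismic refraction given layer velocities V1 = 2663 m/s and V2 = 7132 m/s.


V1/V2 = 2663/7132 = 0.373388
theta_c = arcsin(0.373388) = 21.9247 degrees

21.9247


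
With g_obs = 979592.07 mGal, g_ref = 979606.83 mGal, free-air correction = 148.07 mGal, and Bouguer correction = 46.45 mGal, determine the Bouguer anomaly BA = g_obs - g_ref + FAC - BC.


BA = g_obs - g_ref + FAC - BC
= 979592.07 - 979606.83 + 148.07 - 46.45
= 86.86 mGal

86.86


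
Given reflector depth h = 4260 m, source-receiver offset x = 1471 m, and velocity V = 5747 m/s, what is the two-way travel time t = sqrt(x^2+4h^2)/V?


x^2 + 4h^2 = 1471^2 + 4*4260^2 = 2163841 + 72590400 = 74754241
sqrt(74754241) = 8646.0535
t = 8646.0535 / 5747 = 1.5044 s

1.5044


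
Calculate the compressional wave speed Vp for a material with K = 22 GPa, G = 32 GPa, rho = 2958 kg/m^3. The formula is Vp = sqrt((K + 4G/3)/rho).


First compute the effective modulus:
K + 4G/3 = 22e9 + 4*32e9/3 = 64666666666.67 Pa
Then divide by density:
64666666666.67 / 2958 = 21861618.2105 Pa/(kg/m^3)
Take the square root:
Vp = sqrt(21861618.2105) = 4675.64 m/s

4675.64


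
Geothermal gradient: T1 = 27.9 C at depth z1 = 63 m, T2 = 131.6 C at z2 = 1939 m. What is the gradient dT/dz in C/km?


dT = 131.6 - 27.9 = 103.7 C
dz = 1939 - 63 = 1876 m
gradient = dT/dz * 1000 = 103.7/1876 * 1000 = 55.2772 C/km

55.2772


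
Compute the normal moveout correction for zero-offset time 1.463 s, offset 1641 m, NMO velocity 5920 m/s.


x/Vnmo = 1641/5920 = 0.277196
(x/Vnmo)^2 = 0.076838
t0^2 = 2.140369
sqrt(2.140369 + 0.076838) = 1.489029
dt = 1.489029 - 1.463 = 0.026029

0.026029


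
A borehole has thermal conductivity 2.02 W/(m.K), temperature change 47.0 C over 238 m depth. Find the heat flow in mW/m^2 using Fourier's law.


q = k * dT / dz * 1000
= 2.02 * 47.0 / 238 * 1000
= 0.398908 * 1000
= 398.9076 mW/m^2

398.9076


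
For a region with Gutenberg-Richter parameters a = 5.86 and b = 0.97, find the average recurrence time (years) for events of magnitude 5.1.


log10(N) = 5.86 - 0.97*5.1 = 0.913
N = 10^0.913 = 8.184648
T = 1/N = 1/8.184648 = 0.1222 years

0.1222


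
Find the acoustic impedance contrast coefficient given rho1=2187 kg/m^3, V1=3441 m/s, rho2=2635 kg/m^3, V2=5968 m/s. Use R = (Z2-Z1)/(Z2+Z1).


Z1 = 2187 * 3441 = 7525467
Z2 = 2635 * 5968 = 15725680
R = (15725680 - 7525467) / (15725680 + 7525467) = 8200213 / 23251147 = 0.3527

0.3527


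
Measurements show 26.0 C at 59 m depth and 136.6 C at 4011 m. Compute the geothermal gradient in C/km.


dT = 136.6 - 26.0 = 110.6 C
dz = 4011 - 59 = 3952 m
gradient = dT/dz * 1000 = 110.6/3952 * 1000 = 27.9858 C/km

27.9858


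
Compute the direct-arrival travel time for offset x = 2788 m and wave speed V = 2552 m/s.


t = x / V
= 2788 / 2552
= 1.0925 s

1.0925


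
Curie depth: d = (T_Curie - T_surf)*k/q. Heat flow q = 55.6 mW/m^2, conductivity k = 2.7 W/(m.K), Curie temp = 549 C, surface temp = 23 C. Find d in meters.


T_Curie - T_surf = 549 - 23 = 526 C
Convert q to W/m^2: 55.6 mW/m^2 = 0.0556 W/m^2
d = 526 * 2.7 / 0.0556 = 25543.17 m

25543.17


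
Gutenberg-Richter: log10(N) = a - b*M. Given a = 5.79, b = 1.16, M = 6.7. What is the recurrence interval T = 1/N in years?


log10(N) = 5.79 - 1.16*6.7 = -1.982
N = 10^-1.982 = 0.010423
T = 1/N = 1/0.010423 = 95.9401 years

95.9401


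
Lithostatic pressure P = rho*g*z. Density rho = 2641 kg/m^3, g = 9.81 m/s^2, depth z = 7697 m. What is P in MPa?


P = rho * g * z / 1e6
= 2641 * 9.81 * 7697 / 1e6
= 199415492.37 / 1e6
= 199.4155 MPa

199.4155


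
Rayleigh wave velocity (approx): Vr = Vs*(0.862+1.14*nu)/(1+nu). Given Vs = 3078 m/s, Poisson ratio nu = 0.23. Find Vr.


Numerator factor = 0.862 + 1.14*0.23 = 1.1242
Denominator = 1 + 0.23 = 1.23
Vr = 3078 * 1.1242 / 1.23 = 2813.24 m/s

2813.24


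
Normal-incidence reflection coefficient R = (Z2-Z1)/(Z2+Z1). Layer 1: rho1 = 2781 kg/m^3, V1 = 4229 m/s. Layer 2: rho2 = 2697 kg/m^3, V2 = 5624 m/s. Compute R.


Z1 = 2781 * 4229 = 11760849
Z2 = 2697 * 5624 = 15167928
R = (15167928 - 11760849) / (15167928 + 11760849) = 3407079 / 26928777 = 0.1265

0.1265


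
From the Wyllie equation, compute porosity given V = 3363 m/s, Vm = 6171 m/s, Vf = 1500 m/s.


1/V - 1/Vm = 1/3363 - 1/6171 = 0.00013531
1/Vf - 1/Vm = 1/1500 - 1/6171 = 0.00050462
phi = 0.00013531 / 0.00050462 = 0.2681

0.2681


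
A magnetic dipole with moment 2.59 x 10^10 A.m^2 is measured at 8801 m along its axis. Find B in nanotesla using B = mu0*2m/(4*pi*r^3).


m = 2.59 x 10^10 = 25900000000 A.m^2
2m = 51800000000 A.m^2
r^3 = 8801^3 = 681704346401
B = (4pi*10^-7) * 51800000000 / (4*pi * 681704346401) * 1e9
= 65093.799782 / 8566549466294.45 * 1e9
= 7.5986 nT

7.5986


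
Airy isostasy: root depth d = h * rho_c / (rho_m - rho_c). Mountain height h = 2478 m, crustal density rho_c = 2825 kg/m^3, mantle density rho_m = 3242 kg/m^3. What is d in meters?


rho_m - rho_c = 3242 - 2825 = 417
d = 2478 * 2825 / 417
= 7000350 / 417
= 16787.41 m

16787.41


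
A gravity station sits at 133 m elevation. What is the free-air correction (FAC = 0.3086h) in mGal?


FAC = 0.3086 * h
= 0.3086 * 133
= 41.0438 mGal

41.0438


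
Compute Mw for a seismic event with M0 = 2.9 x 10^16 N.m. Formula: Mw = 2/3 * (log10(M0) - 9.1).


log10(M0) = log10(2.9 x 10^16) = 16.4624
Mw = 2/3 * (16.4624 - 9.1)
= 2/3 * 7.3624
= 4.91

4.91


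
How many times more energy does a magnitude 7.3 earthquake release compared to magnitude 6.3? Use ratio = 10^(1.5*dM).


M2 - M1 = 7.3 - 6.3 = 1.0
1.5 * 1.0 = 1.5
ratio = 10^1.5 = 31.62

31.62


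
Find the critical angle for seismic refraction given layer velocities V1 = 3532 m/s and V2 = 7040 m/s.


V1/V2 = 3532/7040 = 0.501705
theta_c = arcsin(0.501705) = 30.1128 degrees

30.1128


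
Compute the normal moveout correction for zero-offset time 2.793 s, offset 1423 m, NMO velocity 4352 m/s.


x/Vnmo = 1423/4352 = 0.326976
(x/Vnmo)^2 = 0.106913
t0^2 = 7.800849
sqrt(7.800849 + 0.106913) = 2.812074
dt = 2.812074 - 2.793 = 0.019074

0.019074


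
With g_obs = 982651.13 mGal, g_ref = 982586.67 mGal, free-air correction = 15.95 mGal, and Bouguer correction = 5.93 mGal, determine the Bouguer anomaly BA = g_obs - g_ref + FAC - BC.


BA = g_obs - g_ref + FAC - BC
= 982651.13 - 982586.67 + 15.95 - 5.93
= 74.48 mGal

74.48


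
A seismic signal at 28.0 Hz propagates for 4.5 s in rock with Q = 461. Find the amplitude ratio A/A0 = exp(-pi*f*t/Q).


pi*f*t/Q = pi*28.0*4.5/461 = 0.858657
A/A0 = exp(-0.858657) = 0.423731

0.423731


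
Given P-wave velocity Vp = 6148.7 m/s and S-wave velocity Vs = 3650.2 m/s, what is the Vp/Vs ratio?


Vp/Vs = 6148.7 / 3650.2
= 1.6845

1.6845


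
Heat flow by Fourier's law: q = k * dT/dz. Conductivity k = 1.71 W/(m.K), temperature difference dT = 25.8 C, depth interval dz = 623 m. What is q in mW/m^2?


q = k * dT / dz * 1000
= 1.71 * 25.8 / 623 * 1000
= 0.070815 * 1000
= 70.8154 mW/m^2

70.8154


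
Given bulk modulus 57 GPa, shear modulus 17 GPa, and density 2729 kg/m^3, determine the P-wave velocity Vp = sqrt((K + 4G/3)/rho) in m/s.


First compute the effective modulus:
K + 4G/3 = 57e9 + 4*17e9/3 = 79666666666.67 Pa
Then divide by density:
79666666666.67 / 2729 = 29192622.4502 Pa/(kg/m^3)
Take the square root:
Vp = sqrt(29192622.4502) = 5403.02 m/s

5403.02


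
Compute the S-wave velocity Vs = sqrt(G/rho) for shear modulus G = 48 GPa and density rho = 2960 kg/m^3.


Convert G to Pa: G = 48e9 Pa
Compute G/rho = 48e9 / 2960 = 16216216.2162
Vs = sqrt(16216216.2162) = 4026.94 m/s

4026.94


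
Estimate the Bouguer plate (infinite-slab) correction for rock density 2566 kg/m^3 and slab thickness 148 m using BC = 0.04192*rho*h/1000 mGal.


BC = 0.04192 * rho * h / 1000
= 0.04192 * 2566 * 148 / 1000
= 15.9199 mGal

15.9199


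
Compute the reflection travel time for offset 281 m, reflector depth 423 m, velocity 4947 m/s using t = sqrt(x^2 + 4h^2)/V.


x^2 + 4h^2 = 281^2 + 4*423^2 = 78961 + 715716 = 794677
sqrt(794677) = 891.4466
t = 891.4466 / 4947 = 0.1802 s

0.1802


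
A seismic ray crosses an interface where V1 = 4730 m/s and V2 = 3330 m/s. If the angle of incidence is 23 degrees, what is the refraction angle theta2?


sin(theta1) = sin(23 deg) = 0.390731
sin(theta2) = V2/V1 * sin(theta1) = 3330/4730 * 0.390731 = 0.275081
theta2 = arcsin(0.275081) = 15.9669 degrees

15.9669


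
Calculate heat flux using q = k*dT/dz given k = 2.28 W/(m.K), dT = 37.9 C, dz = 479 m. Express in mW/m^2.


q = k * dT / dz * 1000
= 2.28 * 37.9 / 479 * 1000
= 0.180401 * 1000
= 180.4008 mW/m^2

180.4008


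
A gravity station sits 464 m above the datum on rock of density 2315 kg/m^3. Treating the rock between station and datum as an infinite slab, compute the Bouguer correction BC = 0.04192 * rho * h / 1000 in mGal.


BC = 0.04192 * rho * h / 1000
= 0.04192 * 2315 * 464 / 1000
= 45.0288 mGal

45.0288


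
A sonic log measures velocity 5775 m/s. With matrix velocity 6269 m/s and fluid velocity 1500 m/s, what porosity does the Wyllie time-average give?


1/V - 1/Vm = 1/5775 - 1/6269 = 1.365e-05
1/Vf - 1/Vm = 1/1500 - 1/6269 = 0.00050715
phi = 1.365e-05 / 0.00050715 = 0.0269

0.0269


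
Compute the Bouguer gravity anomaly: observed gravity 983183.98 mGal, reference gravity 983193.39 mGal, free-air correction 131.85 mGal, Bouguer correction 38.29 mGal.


BA = g_obs - g_ref + FAC - BC
= 983183.98 - 983193.39 + 131.85 - 38.29
= 84.15 mGal

84.15


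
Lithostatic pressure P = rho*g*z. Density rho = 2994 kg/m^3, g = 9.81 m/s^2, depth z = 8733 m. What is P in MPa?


P = rho * g * z / 1e6
= 2994 * 9.81 * 8733 / 1e6
= 256498165.62 / 1e6
= 256.4982 MPa

256.4982


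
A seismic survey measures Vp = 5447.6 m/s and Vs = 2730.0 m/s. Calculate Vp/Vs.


Vp/Vs = 5447.6 / 2730.0
= 1.9955

1.9955


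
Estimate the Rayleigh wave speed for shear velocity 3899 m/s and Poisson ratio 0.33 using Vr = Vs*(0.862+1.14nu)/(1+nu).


Numerator factor = 0.862 + 1.14*0.33 = 1.2382
Denominator = 1 + 0.33 = 1.33
Vr = 3899 * 1.2382 / 1.33 = 3629.88 m/s

3629.88


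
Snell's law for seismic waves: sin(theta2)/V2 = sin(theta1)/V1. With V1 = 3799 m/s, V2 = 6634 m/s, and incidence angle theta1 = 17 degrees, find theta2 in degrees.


sin(theta1) = sin(17 deg) = 0.292372
sin(theta2) = V2/V1 * sin(theta1) = 6634/3799 * 0.292372 = 0.510554
theta2 = arcsin(0.510554) = 30.7007 degrees

30.7007


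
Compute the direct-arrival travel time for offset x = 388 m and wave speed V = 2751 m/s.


t = x / V
= 388 / 2751
= 0.141 s

0.141


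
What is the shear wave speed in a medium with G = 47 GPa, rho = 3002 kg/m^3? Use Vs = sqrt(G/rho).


Convert G to Pa: G = 47e9 Pa
Compute G/rho = 47e9 / 3002 = 15656229.1805
Vs = sqrt(15656229.1805) = 3956.8 m/s

3956.8


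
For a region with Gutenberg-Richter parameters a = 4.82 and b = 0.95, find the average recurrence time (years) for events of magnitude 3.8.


log10(N) = 4.82 - 0.95*3.8 = 1.21
N = 10^1.21 = 16.218101
T = 1/N = 1/16.218101 = 0.0617 years

0.0617


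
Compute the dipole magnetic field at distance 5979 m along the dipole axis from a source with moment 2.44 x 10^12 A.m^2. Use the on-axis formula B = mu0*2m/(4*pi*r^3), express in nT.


m = 2.44 x 10^12 = 2440000000000 A.m^2
2m = 4880000000000 A.m^2
r^3 = 5979^3 = 213739928739
B = (4pi*10^-7) * 4880000000000 / (4*pi * 213739928739) * 1e9
= 6132388.859807 / 2685935159620.99 * 1e9
= 2283.1485 nT

2283.1485


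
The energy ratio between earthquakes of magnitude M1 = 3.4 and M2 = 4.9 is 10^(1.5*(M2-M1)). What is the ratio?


M2 - M1 = 4.9 - 3.4 = 1.5
1.5 * 1.5 = 2.25
ratio = 10^2.25 = 177.83

177.83


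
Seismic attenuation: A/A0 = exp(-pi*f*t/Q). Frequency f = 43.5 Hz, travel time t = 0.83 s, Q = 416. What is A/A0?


pi*f*t/Q = pi*43.5*0.83/416 = 0.272662
A/A0 = exp(-0.272662) = 0.76135

0.76135


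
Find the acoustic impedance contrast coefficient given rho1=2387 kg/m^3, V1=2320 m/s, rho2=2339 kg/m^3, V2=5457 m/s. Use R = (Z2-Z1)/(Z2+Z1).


Z1 = 2387 * 2320 = 5537840
Z2 = 2339 * 5457 = 12763923
R = (12763923 - 5537840) / (12763923 + 5537840) = 7226083 / 18301763 = 0.3948

0.3948


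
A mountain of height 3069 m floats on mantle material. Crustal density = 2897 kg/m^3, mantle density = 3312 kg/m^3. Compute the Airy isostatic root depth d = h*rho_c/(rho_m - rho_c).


rho_m - rho_c = 3312 - 2897 = 415
d = 3069 * 2897 / 415
= 8890893 / 415
= 21423.84 m

21423.84


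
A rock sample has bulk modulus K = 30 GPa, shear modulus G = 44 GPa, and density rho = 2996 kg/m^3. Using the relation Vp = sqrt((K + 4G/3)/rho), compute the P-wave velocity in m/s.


First compute the effective modulus:
K + 4G/3 = 30e9 + 4*44e9/3 = 88666666666.67 Pa
Then divide by density:
88666666666.67 / 2996 = 29595015.5763 Pa/(kg/m^3)
Take the square root:
Vp = sqrt(29595015.5763) = 5440.13 m/s

5440.13


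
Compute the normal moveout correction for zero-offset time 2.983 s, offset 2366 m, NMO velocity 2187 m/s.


x/Vnmo = 2366/2187 = 1.081847
(x/Vnmo)^2 = 1.170394
t0^2 = 8.898289
sqrt(8.898289 + 1.170394) = 3.173119
dt = 3.173119 - 2.983 = 0.190119

0.190119


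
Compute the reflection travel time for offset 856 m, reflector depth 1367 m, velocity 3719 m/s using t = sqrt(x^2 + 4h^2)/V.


x^2 + 4h^2 = 856^2 + 4*1367^2 = 732736 + 7474756 = 8207492
sqrt(8207492) = 2864.8721
t = 2864.8721 / 3719 = 0.7703 s

0.7703


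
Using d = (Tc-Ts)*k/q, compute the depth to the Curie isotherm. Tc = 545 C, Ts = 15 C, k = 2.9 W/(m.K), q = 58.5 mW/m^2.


T_Curie - T_surf = 545 - 15 = 530 C
Convert q to W/m^2: 58.5 mW/m^2 = 0.0585 W/m^2
d = 530 * 2.9 / 0.0585 = 26273.5 m

26273.5


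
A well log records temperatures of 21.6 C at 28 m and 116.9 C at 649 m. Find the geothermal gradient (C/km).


dT = 116.9 - 21.6 = 95.3 C
dz = 649 - 28 = 621 m
gradient = dT/dz * 1000 = 95.3/621 * 1000 = 153.4622 C/km

153.4622


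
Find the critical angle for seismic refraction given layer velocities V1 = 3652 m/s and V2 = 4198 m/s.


V1/V2 = 3652/4198 = 0.869938
theta_c = arcsin(0.869938) = 60.4514 degrees

60.4514


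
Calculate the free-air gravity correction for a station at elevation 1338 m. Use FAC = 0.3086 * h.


FAC = 0.3086 * h
= 0.3086 * 1338
= 412.9068 mGal

412.9068


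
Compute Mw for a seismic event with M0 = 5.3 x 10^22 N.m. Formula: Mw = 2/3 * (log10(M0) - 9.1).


log10(M0) = log10(5.3 x 10^22) = 22.7243
Mw = 2/3 * (22.7243 - 9.1)
= 2/3 * 13.6243
= 9.08

9.08


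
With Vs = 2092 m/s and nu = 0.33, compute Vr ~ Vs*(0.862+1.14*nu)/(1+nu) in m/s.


Numerator factor = 0.862 + 1.14*0.33 = 1.2382
Denominator = 1 + 0.33 = 1.33
Vr = 2092 * 1.2382 / 1.33 = 1947.6 m/s

1947.6


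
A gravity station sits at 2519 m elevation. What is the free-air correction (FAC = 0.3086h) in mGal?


FAC = 0.3086 * h
= 0.3086 * 2519
= 777.3634 mGal

777.3634


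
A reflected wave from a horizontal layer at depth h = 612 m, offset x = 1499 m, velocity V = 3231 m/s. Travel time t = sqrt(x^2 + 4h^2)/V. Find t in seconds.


x^2 + 4h^2 = 1499^2 + 4*612^2 = 2247001 + 1498176 = 3745177
sqrt(3745177) = 1935.246
t = 1935.246 / 3231 = 0.599 s

0.599


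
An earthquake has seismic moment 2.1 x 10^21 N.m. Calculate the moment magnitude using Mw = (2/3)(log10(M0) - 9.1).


log10(M0) = log10(2.1 x 10^21) = 21.3222
Mw = 2/3 * (21.3222 - 9.1)
= 2/3 * 12.2222
= 8.15

8.15


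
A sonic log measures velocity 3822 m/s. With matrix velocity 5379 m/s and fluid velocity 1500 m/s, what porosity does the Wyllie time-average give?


1/V - 1/Vm = 1/3822 - 1/5379 = 7.573e-05
1/Vf - 1/Vm = 1/1500 - 1/5379 = 0.00048076
phi = 7.573e-05 / 0.00048076 = 0.1575

0.1575


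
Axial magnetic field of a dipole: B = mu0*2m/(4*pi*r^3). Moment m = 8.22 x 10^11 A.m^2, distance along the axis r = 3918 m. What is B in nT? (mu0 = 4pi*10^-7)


m = 8.22 x 10^11 = 822000000000 A.m^2
2m = 1644000000000 A.m^2
r^3 = 3918^3 = 60144136632
B = (4pi*10^-7) * 1644000000000 / (4*pi * 60144136632) * 1e9
= 2065911.329001 / 755793511198.37 * 1e9
= 2733.4335 nT

2733.4335


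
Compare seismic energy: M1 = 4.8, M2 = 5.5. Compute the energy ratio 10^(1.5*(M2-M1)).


M2 - M1 = 5.5 - 4.8 = 0.7
1.5 * 0.7 = 1.05
ratio = 10^1.05 = 11.22

11.22


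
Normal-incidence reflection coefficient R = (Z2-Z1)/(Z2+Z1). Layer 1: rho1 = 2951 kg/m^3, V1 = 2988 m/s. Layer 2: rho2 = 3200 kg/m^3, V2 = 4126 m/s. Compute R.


Z1 = 2951 * 2988 = 8817588
Z2 = 3200 * 4126 = 13203200
R = (13203200 - 8817588) / (13203200 + 8817588) = 4385612 / 22020788 = 0.1992

0.1992


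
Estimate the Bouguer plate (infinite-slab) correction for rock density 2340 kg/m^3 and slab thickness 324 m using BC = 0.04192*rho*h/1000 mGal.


BC = 0.04192 * rho * h / 1000
= 0.04192 * 2340 * 324 / 1000
= 31.7821 mGal

31.7821


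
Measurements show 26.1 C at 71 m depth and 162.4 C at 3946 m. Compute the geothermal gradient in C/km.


dT = 162.4 - 26.1 = 136.3 C
dz = 3946 - 71 = 3875 m
gradient = dT/dz * 1000 = 136.3/3875 * 1000 = 35.1742 C/km

35.1742


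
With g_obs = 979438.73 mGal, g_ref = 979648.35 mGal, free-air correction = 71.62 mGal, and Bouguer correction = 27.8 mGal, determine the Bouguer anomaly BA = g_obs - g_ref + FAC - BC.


BA = g_obs - g_ref + FAC - BC
= 979438.73 - 979648.35 + 71.62 - 27.8
= -165.8 mGal

-165.8


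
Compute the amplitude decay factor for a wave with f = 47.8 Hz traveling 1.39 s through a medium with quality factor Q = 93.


pi*f*t/Q = pi*47.8*1.39/93 = 2.244448
A/A0 = exp(-2.244448) = 0.105986

0.105986


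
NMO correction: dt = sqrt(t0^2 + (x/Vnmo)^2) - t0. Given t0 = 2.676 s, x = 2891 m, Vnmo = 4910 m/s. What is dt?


x/Vnmo = 2891/4910 = 0.588798
(x/Vnmo)^2 = 0.346684
t0^2 = 7.160976
sqrt(7.160976 + 0.346684) = 2.740011
dt = 2.740011 - 2.676 = 0.064011

0.064011


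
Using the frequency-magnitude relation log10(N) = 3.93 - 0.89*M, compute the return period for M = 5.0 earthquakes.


log10(N) = 3.93 - 0.89*5.0 = -0.52
N = 10^-0.52 = 0.301995
T = 1/N = 1/0.301995 = 3.3113 years

3.3113


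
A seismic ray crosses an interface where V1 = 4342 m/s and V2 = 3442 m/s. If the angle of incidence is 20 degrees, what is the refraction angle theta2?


sin(theta1) = sin(20 deg) = 0.34202
sin(theta2) = V2/V1 * sin(theta1) = 3442/4342 * 0.34202 = 0.271127
theta2 = arcsin(0.271127) = 15.7313 degrees

15.7313


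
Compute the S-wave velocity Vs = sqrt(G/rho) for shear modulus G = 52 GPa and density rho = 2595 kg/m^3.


Convert G to Pa: G = 52e9 Pa
Compute G/rho = 52e9 / 2595 = 20038535.6455
Vs = sqrt(20038535.6455) = 4476.44 m/s

4476.44


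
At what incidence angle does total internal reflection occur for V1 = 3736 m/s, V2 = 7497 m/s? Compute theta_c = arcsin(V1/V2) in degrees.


V1/V2 = 3736/7497 = 0.498333
theta_c = arcsin(0.498333) = 29.8898 degrees

29.8898


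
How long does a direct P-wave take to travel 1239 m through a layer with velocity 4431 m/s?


t = x / V
= 1239 / 4431
= 0.2796 s

0.2796


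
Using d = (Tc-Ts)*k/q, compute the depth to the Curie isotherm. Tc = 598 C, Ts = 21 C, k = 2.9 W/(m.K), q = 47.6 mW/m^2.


T_Curie - T_surf = 598 - 21 = 577 C
Convert q to W/m^2: 47.6 mW/m^2 = 0.0476 W/m^2
d = 577 * 2.9 / 0.0476 = 35153.36 m

35153.36


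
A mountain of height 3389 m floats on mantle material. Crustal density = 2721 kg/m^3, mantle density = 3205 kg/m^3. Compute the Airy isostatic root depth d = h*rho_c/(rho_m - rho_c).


rho_m - rho_c = 3205 - 2721 = 484
d = 3389 * 2721 / 484
= 9221469 / 484
= 19052.62 m

19052.62


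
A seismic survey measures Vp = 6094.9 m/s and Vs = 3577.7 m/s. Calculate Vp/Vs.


Vp/Vs = 6094.9 / 3577.7
= 1.7036

1.7036


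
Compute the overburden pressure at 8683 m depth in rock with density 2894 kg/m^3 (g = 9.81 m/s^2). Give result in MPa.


P = rho * g * z / 1e6
= 2894 * 9.81 * 8683 / 1e6
= 246511585.62 / 1e6
= 246.5116 MPa

246.5116


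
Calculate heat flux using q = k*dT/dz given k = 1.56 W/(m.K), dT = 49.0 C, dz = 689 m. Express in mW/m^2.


q = k * dT / dz * 1000
= 1.56 * 49.0 / 689 * 1000
= 0.110943 * 1000
= 110.9434 mW/m^2

110.9434


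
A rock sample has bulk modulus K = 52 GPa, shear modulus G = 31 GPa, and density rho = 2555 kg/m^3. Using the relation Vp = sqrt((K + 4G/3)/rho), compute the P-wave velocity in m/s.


First compute the effective modulus:
K + 4G/3 = 52e9 + 4*31e9/3 = 93333333333.33 Pa
Then divide by density:
93333333333.33 / 2555 = 36529680.3653 Pa/(kg/m^3)
Take the square root:
Vp = sqrt(36529680.3653) = 6043.98 m/s

6043.98


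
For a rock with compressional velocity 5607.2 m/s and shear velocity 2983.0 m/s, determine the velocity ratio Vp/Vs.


Vp/Vs = 5607.2 / 2983.0
= 1.8797

1.8797


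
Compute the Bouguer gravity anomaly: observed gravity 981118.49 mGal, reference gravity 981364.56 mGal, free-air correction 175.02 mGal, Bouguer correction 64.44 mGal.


BA = g_obs - g_ref + FAC - BC
= 981118.49 - 981364.56 + 175.02 - 64.44
= -135.49 mGal

-135.49


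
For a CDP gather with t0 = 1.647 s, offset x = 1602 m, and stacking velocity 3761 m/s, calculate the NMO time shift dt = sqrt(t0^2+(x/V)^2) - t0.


x/Vnmo = 1602/3761 = 0.425951
(x/Vnmo)^2 = 0.181434
t0^2 = 2.712609
sqrt(2.712609 + 0.181434) = 1.701189
dt = 1.701189 - 1.647 = 0.054189

0.054189


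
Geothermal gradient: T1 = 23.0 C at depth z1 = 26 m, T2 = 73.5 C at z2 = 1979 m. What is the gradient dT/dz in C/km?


dT = 73.5 - 23.0 = 50.5 C
dz = 1979 - 26 = 1953 m
gradient = dT/dz * 1000 = 50.5/1953 * 1000 = 25.8577 C/km

25.8577


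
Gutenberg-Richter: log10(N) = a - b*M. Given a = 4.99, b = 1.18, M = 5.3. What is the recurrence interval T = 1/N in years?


log10(N) = 4.99 - 1.18*5.3 = -1.264
N = 10^-1.264 = 0.05445
T = 1/N = 1/0.05445 = 18.3654 years

18.3654


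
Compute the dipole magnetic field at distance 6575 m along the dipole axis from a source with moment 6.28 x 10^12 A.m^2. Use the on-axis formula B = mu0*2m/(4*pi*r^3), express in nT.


m = 6.28 x 10^12 = 6280000000000 A.m^2
2m = 12560000000000 A.m^2
r^3 = 6575^3 = 284241359375
B = (4pi*10^-7) * 12560000000000 / (4*pi * 284241359375) * 1e9
= 15783361.491635 / 3571882265835.5 * 1e9
= 4418.7799 nT

4418.7799


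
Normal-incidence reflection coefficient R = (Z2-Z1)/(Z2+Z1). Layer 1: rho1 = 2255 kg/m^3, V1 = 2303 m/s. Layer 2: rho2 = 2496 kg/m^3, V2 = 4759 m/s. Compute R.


Z1 = 2255 * 2303 = 5193265
Z2 = 2496 * 4759 = 11878464
R = (11878464 - 5193265) / (11878464 + 5193265) = 6685199 / 17071729 = 0.3916

0.3916


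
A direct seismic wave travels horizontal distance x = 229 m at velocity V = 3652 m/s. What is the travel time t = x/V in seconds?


t = x / V
= 229 / 3652
= 0.0627 s

0.0627


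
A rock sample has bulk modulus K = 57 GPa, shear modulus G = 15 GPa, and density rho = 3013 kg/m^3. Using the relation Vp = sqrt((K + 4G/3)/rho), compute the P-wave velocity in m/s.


First compute the effective modulus:
K + 4G/3 = 57e9 + 4*15e9/3 = 77000000000.0 Pa
Then divide by density:
77000000000.0 / 3013 = 25555924.3279 Pa/(kg/m^3)
Take the square root:
Vp = sqrt(25555924.3279) = 5055.29 m/s

5055.29
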